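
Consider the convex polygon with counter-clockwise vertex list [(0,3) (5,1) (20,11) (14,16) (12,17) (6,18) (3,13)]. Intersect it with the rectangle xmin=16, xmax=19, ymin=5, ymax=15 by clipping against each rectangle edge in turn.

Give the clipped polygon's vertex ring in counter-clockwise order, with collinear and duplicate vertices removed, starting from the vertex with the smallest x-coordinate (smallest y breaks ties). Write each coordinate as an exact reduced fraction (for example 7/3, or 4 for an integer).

Clipped polygon: [(16,25/3) (19,31/3) (19,71/6) (16,43/3)]

1. After x ≥ 16: [(16,25/3) (20,11) (16,43/3)]
2. After x ≤ 19: [(16,25/3) (19,31/3) (19,71/6) (16,43/3)]
3. After y ≥ 5: [(16,25/3) (19,31/3) (19,71/6) (16,43/3)]
4. After y ≤ 15: [(16,25/3) (19,31/3) (19,71/6) (16,43/3)]
5. Canonical ring: [(16,25/3) (19,31/3) (19,71/6) (16,43/3)]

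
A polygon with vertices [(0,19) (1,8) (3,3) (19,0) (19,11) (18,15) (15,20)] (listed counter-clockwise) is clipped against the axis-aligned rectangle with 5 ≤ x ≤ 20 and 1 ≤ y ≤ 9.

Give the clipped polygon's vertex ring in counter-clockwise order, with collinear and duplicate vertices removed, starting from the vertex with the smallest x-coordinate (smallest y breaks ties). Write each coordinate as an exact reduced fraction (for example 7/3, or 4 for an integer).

1. After x ≥ 5: [(5,58/3) (5,21/8) (19,0) (19,11) (18,15) (15,20)]
2. After x ≤ 20: [(5,58/3) (5,21/8) (19,0) (19,11) (18,15) (15,20)]
3. After y ≥ 1: [(5,58/3) (5,21/8) (41/3,1) (19,1) (19,11) (18,15) (15,20)]
4. After y ≤ 9: [(5,9) (5,21/8) (41/3,1) (19,1) (19,9)]
5. Canonical ring: [(5,21/8) (41/3,1) (19,1) (19,9) (5,9)]

Clipped polygon: [(5,21/8) (41/3,1) (19,1) (19,9) (5,9)]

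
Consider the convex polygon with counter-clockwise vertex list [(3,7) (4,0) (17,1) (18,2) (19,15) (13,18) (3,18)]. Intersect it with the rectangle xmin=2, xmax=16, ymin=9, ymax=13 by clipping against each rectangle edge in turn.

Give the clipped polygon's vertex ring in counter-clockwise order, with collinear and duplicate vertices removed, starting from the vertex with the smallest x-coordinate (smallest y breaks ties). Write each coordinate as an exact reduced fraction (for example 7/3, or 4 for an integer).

1. After x ≥ 2: [(3,7) (4,0) (17,1) (18,2) (19,15) (13,18) (3,18)]
2. After x ≤ 16: [(3,7) (4,0) (16,12/13) (16,33/2) (13,18) (3,18)]
3. After y ≥ 9: [(3,9) (16,9) (16,33/2) (13,18) (3,18)]
4. After y ≤ 13: [(3,13) (3,9) (16,9) (16,13)]
5. Canonical ring: [(3,9) (16,9) (16,13) (3,13)]

Clipped polygon: [(3,9) (16,9) (16,13) (3,13)]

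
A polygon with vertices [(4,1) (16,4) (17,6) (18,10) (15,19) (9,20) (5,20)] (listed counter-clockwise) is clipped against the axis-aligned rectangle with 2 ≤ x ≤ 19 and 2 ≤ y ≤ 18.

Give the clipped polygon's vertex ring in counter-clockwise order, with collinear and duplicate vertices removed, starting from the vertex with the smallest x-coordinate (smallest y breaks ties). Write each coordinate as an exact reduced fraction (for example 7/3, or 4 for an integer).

Clipped polygon: [(77/19,2) (8,2) (16,4) (17,6) (18,10) (46/3,18) (93/19,18)]

1. After x ≥ 2: [(4,1) (16,4) (17,6) (18,10) (15,19) (9,20) (5,20)]
2. After x ≤ 19: [(4,1) (16,4) (17,6) (18,10) (15,19) (9,20) (5,20)]
3. After y ≥ 2: [(77/19,2) (8,2) (16,4) (17,6) (18,10) (15,19) (9,20) (5,20)]
4. After y ≤ 18: [(93/19,18) (77/19,2) (8,2) (16,4) (17,6) (18,10) (46/3,18)]
5. Canonical ring: [(77/19,2) (8,2) (16,4) (17,6) (18,10) (46/3,18) (93/19,18)]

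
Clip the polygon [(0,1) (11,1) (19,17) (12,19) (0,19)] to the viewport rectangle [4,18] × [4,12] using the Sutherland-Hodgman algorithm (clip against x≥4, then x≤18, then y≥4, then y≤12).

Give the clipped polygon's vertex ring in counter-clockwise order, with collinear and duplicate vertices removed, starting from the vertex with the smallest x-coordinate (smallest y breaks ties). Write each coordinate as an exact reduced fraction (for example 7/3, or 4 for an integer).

1. After x ≥ 4: [(4,1) (11,1) (19,17) (12,19) (4,19)]
2. After x ≤ 18: [(4,1) (11,1) (18,15) (18,121/7) (12,19) (4,19)]
3. After y ≥ 4: [(4,4) (25/2,4) (18,15) (18,121/7) (12,19) (4,19)]
4. After y ≤ 12: [(4,12) (4,4) (25/2,4) (33/2,12)]
5. Canonical ring: [(4,4) (25/2,4) (33/2,12) (4,12)]

Clipped polygon: [(4,4) (25/2,4) (33/2,12) (4,12)]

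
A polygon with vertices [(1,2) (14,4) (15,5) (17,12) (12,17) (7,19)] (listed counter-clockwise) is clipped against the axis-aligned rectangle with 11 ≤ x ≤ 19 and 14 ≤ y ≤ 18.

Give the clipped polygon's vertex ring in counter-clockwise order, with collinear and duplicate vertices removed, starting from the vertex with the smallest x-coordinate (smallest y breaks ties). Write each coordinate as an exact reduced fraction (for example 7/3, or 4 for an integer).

Clipped polygon: [(11,14) (15,14) (12,17) (11,87/5)]

1. After x ≥ 11: [(11,46/13) (14,4) (15,5) (17,12) (12,17) (11,87/5)]
2. After x ≤ 19: [(11,46/13) (14,4) (15,5) (17,12) (12,17) (11,87/5)]
3. After y ≥ 14: [(11,14) (15,14) (12,17) (11,87/5)]
4. After y ≤ 18: [(11,14) (15,14) (12,17) (11,87/5)]
5. Canonical ring: [(11,14) (15,14) (12,17) (11,87/5)]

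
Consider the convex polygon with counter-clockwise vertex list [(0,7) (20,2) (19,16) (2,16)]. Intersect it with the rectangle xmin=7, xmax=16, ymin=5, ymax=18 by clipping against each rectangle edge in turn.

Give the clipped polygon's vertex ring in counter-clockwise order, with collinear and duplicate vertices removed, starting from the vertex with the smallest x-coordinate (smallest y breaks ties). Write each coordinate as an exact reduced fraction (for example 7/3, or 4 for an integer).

1. After x ≥ 7: [(7,21/4) (20,2) (19,16) (7,16)]
2. After x ≤ 16: [(7,21/4) (16,3) (16,16) (7,16)]
3. After y ≥ 5: [(7,21/4) (8,5) (16,5) (16,16) (7,16)]
4. After y ≤ 18: [(7,21/4) (8,5) (16,5) (16,16) (7,16)]
5. Canonical ring: [(7,21/4) (8,5) (16,5) (16,16) (7,16)]

Clipped polygon: [(7,21/4) (8,5) (16,5) (16,16) (7,16)]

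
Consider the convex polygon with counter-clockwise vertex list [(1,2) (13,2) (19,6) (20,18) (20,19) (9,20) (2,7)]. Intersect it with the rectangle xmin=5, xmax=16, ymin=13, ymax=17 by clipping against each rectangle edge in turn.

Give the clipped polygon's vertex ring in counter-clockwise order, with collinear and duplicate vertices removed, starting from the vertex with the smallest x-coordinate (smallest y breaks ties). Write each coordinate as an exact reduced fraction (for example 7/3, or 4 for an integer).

Clipped polygon: [(68/13,13) (16,13) (16,17) (96/13,17)]

1. After x ≥ 5: [(5,2) (13,2) (19,6) (20,18) (20,19) (9,20) (5,88/7)]
2. After x ≤ 16: [(5,2) (13,2) (16,4) (16,213/11) (9,20) (5,88/7)]
3. After y ≥ 13: [(16,13) (16,213/11) (9,20) (68/13,13)]
4. After y ≤ 17: [(16,13) (16,17) (96/13,17) (68/13,13)]
5. Canonical ring: [(68/13,13) (16,13) (16,17) (96/13,17)]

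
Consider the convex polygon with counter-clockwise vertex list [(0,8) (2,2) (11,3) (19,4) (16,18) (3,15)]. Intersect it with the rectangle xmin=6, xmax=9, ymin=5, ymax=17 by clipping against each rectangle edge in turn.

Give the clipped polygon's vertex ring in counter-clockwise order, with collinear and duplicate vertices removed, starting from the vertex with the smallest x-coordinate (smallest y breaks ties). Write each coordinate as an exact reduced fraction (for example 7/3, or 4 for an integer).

1. After x ≥ 6: [(6,22/9) (11,3) (19,4) (16,18) (6,204/13)]
2. After x ≤ 9: [(6,22/9) (9,25/9) (9,213/13) (6,204/13)]
3. After y ≥ 5: [(6,5) (9,5) (9,213/13) (6,204/13)]
4. After y ≤ 17: [(6,5) (9,5) (9,213/13) (6,204/13)]
5. Canonical ring: [(6,5) (9,5) (9,213/13) (6,204/13)]

Clipped polygon: [(6,5) (9,5) (9,213/13) (6,204/13)]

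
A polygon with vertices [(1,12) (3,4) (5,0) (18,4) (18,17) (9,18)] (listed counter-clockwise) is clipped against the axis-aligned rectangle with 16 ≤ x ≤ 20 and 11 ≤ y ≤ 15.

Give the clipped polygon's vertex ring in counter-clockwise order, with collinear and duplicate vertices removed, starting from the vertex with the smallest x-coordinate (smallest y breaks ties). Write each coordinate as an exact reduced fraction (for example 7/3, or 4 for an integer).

Clipped polygon: [(16,11) (18,11) (18,15) (16,15)]

1. After x ≥ 16: [(16,44/13) (18,4) (18,17) (16,155/9)]
2. After x ≤ 20: [(16,44/13) (18,4) (18,17) (16,155/9)]
3. After y ≥ 11: [(16,11) (18,11) (18,17) (16,155/9)]
4. After y ≤ 15: [(16,15) (16,11) (18,11) (18,15)]
5. Canonical ring: [(16,11) (18,11) (18,15) (16,15)]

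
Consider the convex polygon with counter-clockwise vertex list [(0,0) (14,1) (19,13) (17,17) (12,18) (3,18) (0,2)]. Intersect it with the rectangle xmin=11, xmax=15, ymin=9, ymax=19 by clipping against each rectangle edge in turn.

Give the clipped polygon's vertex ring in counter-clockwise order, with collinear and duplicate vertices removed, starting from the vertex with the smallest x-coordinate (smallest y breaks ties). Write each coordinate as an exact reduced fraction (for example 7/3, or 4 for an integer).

Clipped polygon: [(11,9) (15,9) (15,87/5) (12,18) (11,18)]

1. After x ≥ 11: [(11,11/14) (14,1) (19,13) (17,17) (12,18) (11,18)]
2. After x ≤ 15: [(11,11/14) (14,1) (15,17/5) (15,87/5) (12,18) (11,18)]
3. After y ≥ 9: [(11,9) (15,9) (15,87/5) (12,18) (11,18)]
4. After y ≤ 19: [(11,9) (15,9) (15,87/5) (12,18) (11,18)]
5. Canonical ring: [(11,9) (15,9) (15,87/5) (12,18) (11,18)]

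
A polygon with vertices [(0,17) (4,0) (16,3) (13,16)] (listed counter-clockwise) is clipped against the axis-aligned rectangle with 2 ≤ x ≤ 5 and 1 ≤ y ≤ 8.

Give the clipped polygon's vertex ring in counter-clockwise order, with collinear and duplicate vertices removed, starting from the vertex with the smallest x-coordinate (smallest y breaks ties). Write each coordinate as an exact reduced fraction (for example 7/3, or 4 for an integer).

Clipped polygon: [(36/17,8) (64/17,1) (5,1) (5,8)]

1. After x ≥ 2: [(2,219/13) (2,17/2) (4,0) (16,3) (13,16)]
2. After x ≤ 5: [(5,216/13) (2,219/13) (2,17/2) (4,0) (5,1/4)]
3. After y ≥ 1: [(5,1) (5,216/13) (2,219/13) (2,17/2) (64/17,1)]
4. After y ≤ 8: [(5,1) (5,8) (36/17,8) (64/17,1)]
5. Canonical ring: [(36/17,8) (64/17,1) (5,1) (5,8)]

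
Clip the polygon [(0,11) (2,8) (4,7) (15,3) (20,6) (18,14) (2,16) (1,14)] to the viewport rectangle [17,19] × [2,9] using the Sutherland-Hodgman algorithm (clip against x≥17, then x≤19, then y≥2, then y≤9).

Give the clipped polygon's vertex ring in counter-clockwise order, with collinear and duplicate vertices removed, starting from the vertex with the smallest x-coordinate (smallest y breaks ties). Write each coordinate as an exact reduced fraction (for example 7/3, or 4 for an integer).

1. After x ≥ 17: [(17,21/5) (20,6) (18,14) (17,113/8)]
2. After x ≤ 19: [(17,21/5) (19,27/5) (19,10) (18,14) (17,113/8)]
3. After y ≥ 2: [(17,21/5) (19,27/5) (19,10) (18,14) (17,113/8)]
4. After y ≤ 9: [(17,9) (17,21/5) (19,27/5) (19,9)]
5. Canonical ring: [(17,21/5) (19,27/5) (19,9) (17,9)]

Clipped polygon: [(17,21/5) (19,27/5) (19,9) (17,9)]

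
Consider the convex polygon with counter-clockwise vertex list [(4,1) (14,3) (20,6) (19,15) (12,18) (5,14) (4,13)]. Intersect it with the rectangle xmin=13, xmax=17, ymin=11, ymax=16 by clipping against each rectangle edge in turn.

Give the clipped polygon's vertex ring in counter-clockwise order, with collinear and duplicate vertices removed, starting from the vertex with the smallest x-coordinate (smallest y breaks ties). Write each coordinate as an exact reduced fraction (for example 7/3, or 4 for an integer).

Clipped polygon: [(13,11) (17,11) (17,111/7) (50/3,16) (13,16)]

1. After x ≥ 13: [(13,14/5) (14,3) (20,6) (19,15) (13,123/7)]
2. After x ≤ 17: [(13,14/5) (14,3) (17,9/2) (17,111/7) (13,123/7)]
3. After y ≥ 11: [(13,11) (17,11) (17,111/7) (13,123/7)]
4. After y ≤ 16: [(13,16) (13,11) (17,11) (17,111/7) (50/3,16)]
5. Canonical ring: [(13,11) (17,11) (17,111/7) (50/3,16) (13,16)]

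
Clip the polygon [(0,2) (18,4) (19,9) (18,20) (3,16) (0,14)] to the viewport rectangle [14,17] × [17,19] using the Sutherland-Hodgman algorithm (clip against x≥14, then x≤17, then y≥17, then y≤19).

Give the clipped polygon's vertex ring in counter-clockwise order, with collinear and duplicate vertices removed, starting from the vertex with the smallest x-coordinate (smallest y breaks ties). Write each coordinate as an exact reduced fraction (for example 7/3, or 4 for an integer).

1. After x ≥ 14: [(14,32/9) (18,4) (19,9) (18,20) (14,284/15)]
2. After x ≤ 17: [(14,32/9) (17,35/9) (17,296/15) (14,284/15)]
3. After y ≥ 17: [(14,17) (17,17) (17,296/15) (14,284/15)]
4. After y ≤ 19: [(14,17) (17,17) (17,19) (57/4,19) (14,284/15)]
5. Canonical ring: [(14,17) (17,17) (17,19) (57/4,19) (14,284/15)]

Clipped polygon: [(14,17) (17,17) (17,19) (57/4,19) (14,284/15)]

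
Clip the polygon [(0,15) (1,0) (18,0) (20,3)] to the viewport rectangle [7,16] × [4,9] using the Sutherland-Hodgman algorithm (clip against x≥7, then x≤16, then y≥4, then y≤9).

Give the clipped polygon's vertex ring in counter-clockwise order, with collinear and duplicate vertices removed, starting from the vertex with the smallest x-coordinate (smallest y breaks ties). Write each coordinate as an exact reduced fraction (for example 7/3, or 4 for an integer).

1. After x ≥ 7: [(7,54/5) (7,0) (18,0) (20,3)]
2. After x ≤ 16: [(16,27/5) (7,54/5) (7,0) (16,0)]
3. After y ≥ 4: [(16,4) (16,27/5) (7,54/5) (7,4)]
4. After y ≤ 9: [(16,4) (16,27/5) (10,9) (7,9) (7,4)]
5. Canonical ring: [(7,4) (16,4) (16,27/5) (10,9) (7,9)]

Clipped polygon: [(7,4) (16,4) (16,27/5) (10,9) (7,9)]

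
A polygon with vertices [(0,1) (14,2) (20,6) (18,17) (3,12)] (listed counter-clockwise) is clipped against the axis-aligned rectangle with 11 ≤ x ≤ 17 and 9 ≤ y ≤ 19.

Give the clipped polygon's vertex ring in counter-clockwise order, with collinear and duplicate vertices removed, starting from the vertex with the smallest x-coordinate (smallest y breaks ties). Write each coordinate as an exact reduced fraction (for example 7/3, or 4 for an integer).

Clipped polygon: [(11,9) (17,9) (17,50/3) (11,44/3)]

1. After x ≥ 11: [(11,25/14) (14,2) (20,6) (18,17) (11,44/3)]
2. After x ≤ 17: [(11,25/14) (14,2) (17,4) (17,50/3) (11,44/3)]
3. After y ≥ 9: [(11,9) (17,9) (17,50/3) (11,44/3)]
4. After y ≤ 19: [(11,9) (17,9) (17,50/3) (11,44/3)]
5. Canonical ring: [(11,9) (17,9) (17,50/3) (11,44/3)]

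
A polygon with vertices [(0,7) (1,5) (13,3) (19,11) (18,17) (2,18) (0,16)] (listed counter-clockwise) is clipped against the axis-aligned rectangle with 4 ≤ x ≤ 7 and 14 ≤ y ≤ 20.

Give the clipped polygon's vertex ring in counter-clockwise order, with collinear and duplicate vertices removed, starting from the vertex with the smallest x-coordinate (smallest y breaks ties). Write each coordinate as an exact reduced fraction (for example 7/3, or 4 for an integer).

1. After x ≥ 4: [(4,9/2) (13,3) (19,11) (18,17) (4,143/8)]
2. After x ≤ 7: [(4,9/2) (7,4) (7,283/16) (4,143/8)]
3. After y ≥ 14: [(4,14) (7,14) (7,283/16) (4,143/8)]
4. After y ≤ 20: [(4,14) (7,14) (7,283/16) (4,143/8)]
5. Canonical ring: [(4,14) (7,14) (7,283/16) (4,143/8)]

Clipped polygon: [(4,14) (7,14) (7,283/16) (4,143/8)]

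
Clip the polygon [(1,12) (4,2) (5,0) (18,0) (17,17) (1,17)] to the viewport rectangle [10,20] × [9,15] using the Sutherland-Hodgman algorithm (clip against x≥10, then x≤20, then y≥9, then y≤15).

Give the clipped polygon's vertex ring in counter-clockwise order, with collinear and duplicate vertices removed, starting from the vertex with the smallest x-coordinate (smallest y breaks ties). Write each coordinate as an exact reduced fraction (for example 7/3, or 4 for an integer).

1. After x ≥ 10: [(10,0) (18,0) (17,17) (10,17)]
2. After x ≤ 20: [(10,0) (18,0) (17,17) (10,17)]
3. After y ≥ 9: [(10,9) (297/17,9) (17,17) (10,17)]
4. After y ≤ 15: [(10,15) (10,9) (297/17,9) (291/17,15)]
5. Canonical ring: [(10,9) (297/17,9) (291/17,15) (10,15)]

Clipped polygon: [(10,9) (297/17,9) (291/17,15) (10,15)]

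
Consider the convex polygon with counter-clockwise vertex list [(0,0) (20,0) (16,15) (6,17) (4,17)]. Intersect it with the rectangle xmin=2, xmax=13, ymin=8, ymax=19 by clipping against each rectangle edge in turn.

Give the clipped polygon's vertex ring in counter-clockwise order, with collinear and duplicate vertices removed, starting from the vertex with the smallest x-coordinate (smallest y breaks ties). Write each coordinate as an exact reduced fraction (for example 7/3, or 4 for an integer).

Clipped polygon: [(2,8) (13,8) (13,78/5) (6,17) (4,17) (2,17/2)]

1. After x ≥ 2: [(2,17/2) (2,0) (20,0) (16,15) (6,17) (4,17)]
2. After x ≤ 13: [(2,17/2) (2,0) (13,0) (13,78/5) (6,17) (4,17)]
3. After y ≥ 8: [(2,17/2) (2,8) (13,8) (13,78/5) (6,17) (4,17)]
4. After y ≤ 19: [(2,17/2) (2,8) (13,8) (13,78/5) (6,17) (4,17)]
5. Canonical ring: [(2,8) (13,8) (13,78/5) (6,17) (4,17) (2,17/2)]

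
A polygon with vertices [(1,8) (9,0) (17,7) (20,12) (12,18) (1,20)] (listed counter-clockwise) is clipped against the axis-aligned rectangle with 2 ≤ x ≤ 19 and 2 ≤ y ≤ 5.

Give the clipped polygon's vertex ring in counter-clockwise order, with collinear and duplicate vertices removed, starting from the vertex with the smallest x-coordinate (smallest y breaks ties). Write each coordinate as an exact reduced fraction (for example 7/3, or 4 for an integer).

1. After x ≥ 2: [(2,7) (9,0) (17,7) (20,12) (12,18) (2,218/11)]
2. After x ≤ 19: [(2,7) (9,0) (17,7) (19,31/3) (19,51/4) (12,18) (2,218/11)]
3. After y ≥ 2: [(2,7) (7,2) (79/7,2) (17,7) (19,31/3) (19,51/4) (12,18) (2,218/11)]
4. After y ≤ 5: [(4,5) (7,2) (79/7,2) (103/7,5)]
5. Canonical ring: [(4,5) (7,2) (79/7,2) (103/7,5)]

Clipped polygon: [(4,5) (7,2) (79/7,2) (103/7,5)]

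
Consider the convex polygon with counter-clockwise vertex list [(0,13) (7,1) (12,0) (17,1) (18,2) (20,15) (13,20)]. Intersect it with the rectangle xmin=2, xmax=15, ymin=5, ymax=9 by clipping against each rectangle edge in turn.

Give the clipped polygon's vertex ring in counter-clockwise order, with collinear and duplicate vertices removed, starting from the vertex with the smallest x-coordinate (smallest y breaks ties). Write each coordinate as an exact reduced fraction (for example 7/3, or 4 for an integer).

1. After x ≥ 2: [(2,183/13) (2,67/7) (7,1) (12,0) (17,1) (18,2) (20,15) (13,20)]
2. After x ≤ 15: [(2,183/13) (2,67/7) (7,1) (12,0) (15,3/5) (15,130/7) (13,20)]
3. After y ≥ 5: [(2,183/13) (2,67/7) (14/3,5) (15,5) (15,130/7) (13,20)]
4. After y ≤ 9: [(7/3,9) (14/3,5) (15,5) (15,9)]
5. Canonical ring: [(7/3,9) (14/3,5) (15,5) (15,9)]

Clipped polygon: [(7/3,9) (14/3,5) (15,5) (15,9)]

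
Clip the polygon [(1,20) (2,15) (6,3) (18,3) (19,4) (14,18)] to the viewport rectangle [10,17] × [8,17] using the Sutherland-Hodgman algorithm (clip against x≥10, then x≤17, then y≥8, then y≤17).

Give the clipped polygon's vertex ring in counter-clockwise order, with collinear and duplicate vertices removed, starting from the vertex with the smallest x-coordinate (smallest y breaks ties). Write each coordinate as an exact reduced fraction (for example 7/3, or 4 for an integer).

1. After x ≥ 10: [(10,242/13) (10,3) (18,3) (19,4) (14,18)]
2. After x ≤ 17: [(10,242/13) (10,3) (17,3) (17,48/5) (14,18)]
3. After y ≥ 8: [(10,242/13) (10,8) (17,8) (17,48/5) (14,18)]
4. After y ≤ 17: [(10,17) (10,8) (17,8) (17,48/5) (201/14,17)]
5. Canonical ring: [(10,8) (17,8) (17,48/5) (201/14,17) (10,17)]

Clipped polygon: [(10,8) (17,8) (17,48/5) (201/14,17) (10,17)]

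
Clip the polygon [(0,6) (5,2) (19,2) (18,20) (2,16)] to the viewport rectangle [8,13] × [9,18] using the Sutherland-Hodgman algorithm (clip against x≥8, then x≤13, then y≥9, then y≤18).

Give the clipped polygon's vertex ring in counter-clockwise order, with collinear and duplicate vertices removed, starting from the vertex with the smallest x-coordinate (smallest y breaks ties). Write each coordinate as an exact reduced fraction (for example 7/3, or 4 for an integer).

Clipped polygon: [(8,9) (13,9) (13,18) (10,18) (8,35/2)]

1. After x ≥ 8: [(8,2) (19,2) (18,20) (8,35/2)]
2. After x ≤ 13: [(8,2) (13,2) (13,75/4) (8,35/2)]
3. After y ≥ 9: [(8,9) (13,9) (13,75/4) (8,35/2)]
4. After y ≤ 18: [(8,9) (13,9) (13,18) (10,18) (8,35/2)]
5. Canonical ring: [(8,9) (13,9) (13,18) (10,18) (8,35/2)]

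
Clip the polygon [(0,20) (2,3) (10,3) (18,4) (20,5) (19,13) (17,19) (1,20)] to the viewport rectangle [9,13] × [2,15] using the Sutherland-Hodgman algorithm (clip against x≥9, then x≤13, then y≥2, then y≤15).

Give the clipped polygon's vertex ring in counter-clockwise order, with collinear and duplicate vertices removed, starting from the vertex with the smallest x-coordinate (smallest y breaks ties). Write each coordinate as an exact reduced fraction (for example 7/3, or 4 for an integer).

1. After x ≥ 9: [(9,3) (10,3) (18,4) (20,5) (19,13) (17,19) (9,39/2)]
2. After x ≤ 13: [(9,3) (10,3) (13,27/8) (13,77/4) (9,39/2)]
3. After y ≥ 2: [(9,3) (10,3) (13,27/8) (13,77/4) (9,39/2)]
4. After y ≤ 15: [(9,15) (9,3) (10,3) (13,27/8) (13,15)]
5. Canonical ring: [(9,3) (10,3) (13,27/8) (13,15) (9,15)]

Clipped polygon: [(9,3) (10,3) (13,27/8) (13,15) (9,15)]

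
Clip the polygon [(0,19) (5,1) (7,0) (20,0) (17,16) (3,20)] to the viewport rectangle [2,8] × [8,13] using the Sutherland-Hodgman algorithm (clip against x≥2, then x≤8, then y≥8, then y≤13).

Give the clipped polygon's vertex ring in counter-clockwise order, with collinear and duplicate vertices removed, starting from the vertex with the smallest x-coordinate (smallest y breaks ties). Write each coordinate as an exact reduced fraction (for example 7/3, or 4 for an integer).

1. After x ≥ 2: [(2,59/3) (2,59/5) (5,1) (7,0) (20,0) (17,16) (3,20)]
2. After x ≤ 8: [(2,59/3) (2,59/5) (5,1) (7,0) (8,0) (8,130/7) (3,20)]
3. After y ≥ 8: [(2,59/3) (2,59/5) (55/18,8) (8,8) (8,130/7) (3,20)]
4. After y ≤ 13: [(2,13) (2,59/5) (55/18,8) (8,8) (8,13)]
5. Canonical ring: [(2,59/5) (55/18,8) (8,8) (8,13) (2,13)]

Clipped polygon: [(2,59/5) (55/18,8) (8,8) (8,13) (2,13)]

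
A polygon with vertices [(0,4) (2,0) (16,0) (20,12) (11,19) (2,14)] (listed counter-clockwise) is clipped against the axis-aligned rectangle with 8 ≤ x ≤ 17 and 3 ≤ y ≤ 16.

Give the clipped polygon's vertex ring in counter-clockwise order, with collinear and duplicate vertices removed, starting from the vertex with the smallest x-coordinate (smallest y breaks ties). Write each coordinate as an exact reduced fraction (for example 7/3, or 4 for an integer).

Clipped polygon: [(8,3) (17,3) (17,43/3) (104/7,16) (8,16)]

1. After x ≥ 8: [(8,0) (16,0) (20,12) (11,19) (8,52/3)]
2. After x ≤ 17: [(8,0) (16,0) (17,3) (17,43/3) (11,19) (8,52/3)]
3. After y ≥ 3: [(8,3) (17,3) (17,3) (17,43/3) (11,19) (8,52/3)]
4. After y ≤ 16: [(8,16) (8,3) (17,3) (17,3) (17,43/3) (104/7,16)]
5. Canonical ring: [(8,3) (17,3) (17,43/3) (104/7,16) (8,16)]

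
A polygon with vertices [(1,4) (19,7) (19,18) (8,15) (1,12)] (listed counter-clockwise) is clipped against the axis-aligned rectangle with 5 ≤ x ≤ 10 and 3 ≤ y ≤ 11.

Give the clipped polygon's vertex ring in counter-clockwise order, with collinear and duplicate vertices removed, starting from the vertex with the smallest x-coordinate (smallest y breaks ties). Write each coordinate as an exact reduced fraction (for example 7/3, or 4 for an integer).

Clipped polygon: [(5,14/3) (10,11/2) (10,11) (5,11)]

1. After x ≥ 5: [(5,14/3) (19,7) (19,18) (8,15) (5,96/7)]
2. After x ≤ 10: [(5,14/3) (10,11/2) (10,171/11) (8,15) (5,96/7)]
3. After y ≥ 3: [(5,14/3) (10,11/2) (10,171/11) (8,15) (5,96/7)]
4. After y ≤ 11: [(5,11) (5,14/3) (10,11/2) (10,11)]
5. Canonical ring: [(5,14/3) (10,11/2) (10,11) (5,11)]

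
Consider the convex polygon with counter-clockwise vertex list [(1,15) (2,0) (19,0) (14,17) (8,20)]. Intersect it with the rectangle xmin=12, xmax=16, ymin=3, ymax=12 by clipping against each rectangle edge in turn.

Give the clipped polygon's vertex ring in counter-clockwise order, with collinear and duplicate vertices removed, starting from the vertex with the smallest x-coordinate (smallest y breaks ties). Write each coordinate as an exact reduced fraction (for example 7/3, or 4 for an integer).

1. After x ≥ 12: [(12,0) (19,0) (14,17) (12,18)]
2. After x ≤ 16: [(12,0) (16,0) (16,51/5) (14,17) (12,18)]
3. After y ≥ 3: [(12,3) (16,3) (16,51/5) (14,17) (12,18)]
4. After y ≤ 12: [(12,12) (12,3) (16,3) (16,51/5) (263/17,12)]
5. Canonical ring: [(12,3) (16,3) (16,51/5) (263/17,12) (12,12)]

Clipped polygon: [(12,3) (16,3) (16,51/5) (263/17,12) (12,12)]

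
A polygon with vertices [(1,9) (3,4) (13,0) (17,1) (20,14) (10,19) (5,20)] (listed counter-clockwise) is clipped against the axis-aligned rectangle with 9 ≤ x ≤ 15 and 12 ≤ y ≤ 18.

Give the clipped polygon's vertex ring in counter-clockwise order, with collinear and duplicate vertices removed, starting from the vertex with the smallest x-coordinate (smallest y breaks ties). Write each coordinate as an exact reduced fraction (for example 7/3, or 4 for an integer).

Clipped polygon: [(9,12) (15,12) (15,33/2) (12,18) (9,18)]

1. After x ≥ 9: [(9,8/5) (13,0) (17,1) (20,14) (10,19) (9,96/5)]
2. After x ≤ 15: [(9,8/5) (13,0) (15,1/2) (15,33/2) (10,19) (9,96/5)]
3. After y ≥ 12: [(9,12) (15,12) (15,33/2) (10,19) (9,96/5)]
4. After y ≤ 18: [(9,18) (9,12) (15,12) (15,33/2) (12,18)]
5. Canonical ring: [(9,12) (15,12) (15,33/2) (12,18) (9,18)]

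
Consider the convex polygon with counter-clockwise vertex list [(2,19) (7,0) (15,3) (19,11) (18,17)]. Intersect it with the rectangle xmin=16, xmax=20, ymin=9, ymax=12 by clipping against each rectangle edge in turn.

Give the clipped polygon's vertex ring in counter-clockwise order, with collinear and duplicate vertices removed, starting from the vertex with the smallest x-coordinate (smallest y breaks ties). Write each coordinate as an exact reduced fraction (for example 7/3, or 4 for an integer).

1. After x ≥ 16: [(16,69/4) (16,5) (19,11) (18,17)]
2. After x ≤ 20: [(16,69/4) (16,5) (19,11) (18,17)]
3. After y ≥ 9: [(16,69/4) (16,9) (18,9) (19,11) (18,17)]
4. After y ≤ 12: [(16,12) (16,9) (18,9) (19,11) (113/6,12)]
5. Canonical ring: [(16,9) (18,9) (19,11) (113/6,12) (16,12)]

Clipped polygon: [(16,9) (18,9) (19,11) (113/6,12) (16,12)]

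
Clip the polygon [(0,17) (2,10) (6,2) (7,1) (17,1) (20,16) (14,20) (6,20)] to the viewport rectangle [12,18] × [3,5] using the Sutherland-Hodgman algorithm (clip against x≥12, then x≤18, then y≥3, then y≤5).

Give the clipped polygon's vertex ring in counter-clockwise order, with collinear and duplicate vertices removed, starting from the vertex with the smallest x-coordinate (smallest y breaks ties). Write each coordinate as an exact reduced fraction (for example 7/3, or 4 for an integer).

1. After x ≥ 12: [(12,1) (17,1) (20,16) (14,20) (12,20)]
2. After x ≤ 18: [(12,1) (17,1) (18,6) (18,52/3) (14,20) (12,20)]
3. After y ≥ 3: [(12,3) (87/5,3) (18,6) (18,52/3) (14,20) (12,20)]
4. After y ≤ 5: [(12,5) (12,3) (87/5,3) (89/5,5)]
5. Canonical ring: [(12,3) (87/5,3) (89/5,5) (12,5)]

Clipped polygon: [(12,3) (87/5,3) (89/5,5) (12,5)]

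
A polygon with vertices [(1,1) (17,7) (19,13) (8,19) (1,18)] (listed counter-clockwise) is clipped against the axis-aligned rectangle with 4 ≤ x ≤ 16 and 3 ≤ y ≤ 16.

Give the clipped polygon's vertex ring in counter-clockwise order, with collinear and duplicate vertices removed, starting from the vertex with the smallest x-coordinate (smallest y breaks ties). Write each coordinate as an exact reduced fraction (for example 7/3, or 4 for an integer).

1. After x ≥ 4: [(4,17/8) (17,7) (19,13) (8,19) (4,129/7)]
2. After x ≤ 16: [(4,17/8) (16,53/8) (16,161/11) (8,19) (4,129/7)]
3. After y ≥ 3: [(4,3) (19/3,3) (16,53/8) (16,161/11) (8,19) (4,129/7)]
4. After y ≤ 16: [(4,16) (4,3) (19/3,3) (16,53/8) (16,161/11) (27/2,16)]
5. Canonical ring: [(4,3) (19/3,3) (16,53/8) (16,161/11) (27/2,16) (4,16)]

Clipped polygon: [(4,3) (19/3,3) (16,53/8) (16,161/11) (27/2,16) (4,16)]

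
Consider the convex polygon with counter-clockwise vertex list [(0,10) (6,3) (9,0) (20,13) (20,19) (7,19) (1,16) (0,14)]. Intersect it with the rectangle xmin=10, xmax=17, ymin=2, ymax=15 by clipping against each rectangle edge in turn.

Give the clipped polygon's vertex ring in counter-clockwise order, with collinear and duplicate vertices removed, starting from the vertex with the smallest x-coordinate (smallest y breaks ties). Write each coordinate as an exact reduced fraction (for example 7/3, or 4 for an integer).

1. After x ≥ 10: [(10,13/11) (20,13) (20,19) (10,19)]
2. After x ≤ 17: [(10,13/11) (17,104/11) (17,19) (10,19)]
3. After y ≥ 2: [(10,2) (139/13,2) (17,104/11) (17,19) (10,19)]
4. After y ≤ 15: [(10,15) (10,2) (139/13,2) (17,104/11) (17,15)]
5. Canonical ring: [(10,2) (139/13,2) (17,104/11) (17,15) (10,15)]

Clipped polygon: [(10,2) (139/13,2) (17,104/11) (17,15) (10,15)]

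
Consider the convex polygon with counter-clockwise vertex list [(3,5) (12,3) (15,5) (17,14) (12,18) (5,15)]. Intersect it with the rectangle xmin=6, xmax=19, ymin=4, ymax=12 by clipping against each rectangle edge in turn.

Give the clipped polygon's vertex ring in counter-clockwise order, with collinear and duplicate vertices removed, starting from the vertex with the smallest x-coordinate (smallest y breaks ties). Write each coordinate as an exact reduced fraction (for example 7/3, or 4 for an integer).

1. After x ≥ 6: [(6,13/3) (12,3) (15,5) (17,14) (12,18) (6,108/7)]
2. After x ≤ 19: [(6,13/3) (12,3) (15,5) (17,14) (12,18) (6,108/7)]
3. After y ≥ 4: [(6,13/3) (15/2,4) (27/2,4) (15,5) (17,14) (12,18) (6,108/7)]
4. After y ≤ 12: [(6,12) (6,13/3) (15/2,4) (27/2,4) (15,5) (149/9,12)]
5. Canonical ring: [(6,13/3) (15/2,4) (27/2,4) (15,5) (149/9,12) (6,12)]

Clipped polygon: [(6,13/3) (15/2,4) (27/2,4) (15,5) (149/9,12) (6,12)]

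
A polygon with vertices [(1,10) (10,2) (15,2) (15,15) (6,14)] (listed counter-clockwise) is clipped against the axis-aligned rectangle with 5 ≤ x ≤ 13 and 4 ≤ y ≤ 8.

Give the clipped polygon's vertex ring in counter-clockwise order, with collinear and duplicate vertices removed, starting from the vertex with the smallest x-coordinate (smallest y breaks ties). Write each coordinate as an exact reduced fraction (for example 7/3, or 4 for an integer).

Clipped polygon: [(5,58/9) (31/4,4) (13,4) (13,8) (5,8)]

1. After x ≥ 5: [(5,66/5) (5,58/9) (10,2) (15,2) (15,15) (6,14)]
2. After x ≤ 13: [(5,66/5) (5,58/9) (10,2) (13,2) (13,133/9) (6,14)]
3. After y ≥ 4: [(5,66/5) (5,58/9) (31/4,4) (13,4) (13,133/9) (6,14)]
4. After y ≤ 8: [(5,8) (5,58/9) (31/4,4) (13,4) (13,8)]
5. Canonical ring: [(5,58/9) (31/4,4) (13,4) (13,8) (5,8)]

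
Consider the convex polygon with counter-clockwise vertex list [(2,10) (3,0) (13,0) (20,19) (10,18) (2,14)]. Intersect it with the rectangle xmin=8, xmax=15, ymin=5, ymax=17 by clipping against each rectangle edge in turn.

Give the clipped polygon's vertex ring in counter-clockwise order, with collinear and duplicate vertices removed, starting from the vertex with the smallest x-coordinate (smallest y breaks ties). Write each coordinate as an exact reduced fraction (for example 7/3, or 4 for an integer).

1. After x ≥ 8: [(8,0) (13,0) (20,19) (10,18) (8,17)]
2. After x ≤ 15: [(8,0) (13,0) (15,38/7) (15,37/2) (10,18) (8,17)]
3. After y ≥ 5: [(8,5) (282/19,5) (15,38/7) (15,37/2) (10,18) (8,17)]
4. After y ≤ 17: [(8,5) (282/19,5) (15,38/7) (15,17) (8,17) (8,17)]
5. Canonical ring: [(8,5) (282/19,5) (15,38/7) (15,17) (8,17)]

Clipped polygon: [(8,5) (282/19,5) (15,38/7) (15,17) (8,17)]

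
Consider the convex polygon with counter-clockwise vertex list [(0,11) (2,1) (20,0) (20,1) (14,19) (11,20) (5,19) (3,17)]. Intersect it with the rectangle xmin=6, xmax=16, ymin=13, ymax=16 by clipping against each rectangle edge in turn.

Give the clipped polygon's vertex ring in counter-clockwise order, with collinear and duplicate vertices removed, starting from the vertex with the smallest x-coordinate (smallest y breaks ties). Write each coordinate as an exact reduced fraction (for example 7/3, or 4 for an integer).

Clipped polygon: [(6,13) (16,13) (15,16) (6,16)]

1. After x ≥ 6: [(6,7/9) (20,0) (20,1) (14,19) (11,20) (6,115/6)]
2. After x ≤ 16: [(6,7/9) (16,2/9) (16,13) (14,19) (11,20) (6,115/6)]
3. After y ≥ 13: [(6,13) (16,13) (16,13) (14,19) (11,20) (6,115/6)]
4. After y ≤ 16: [(6,16) (6,13) (16,13) (16,13) (15,16)]
5. Canonical ring: [(6,13) (16,13) (15,16) (6,16)]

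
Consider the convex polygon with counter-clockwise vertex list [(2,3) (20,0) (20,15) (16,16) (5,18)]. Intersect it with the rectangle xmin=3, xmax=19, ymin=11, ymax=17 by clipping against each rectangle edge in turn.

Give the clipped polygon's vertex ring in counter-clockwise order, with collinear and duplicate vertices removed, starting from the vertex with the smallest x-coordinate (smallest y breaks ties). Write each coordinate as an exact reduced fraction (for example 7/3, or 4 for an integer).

1. After x ≥ 3: [(3,8) (3,17/6) (20,0) (20,15) (16,16) (5,18)]
2. After x ≤ 19: [(3,8) (3,17/6) (19,1/6) (19,61/4) (16,16) (5,18)]
3. After y ≥ 11: [(18/5,11) (19,11) (19,61/4) (16,16) (5,18)]
4. After y ≤ 17: [(24/5,17) (18/5,11) (19,11) (19,61/4) (16,16) (21/2,17)]
5. Canonical ring: [(18/5,11) (19,11) (19,61/4) (16,16) (21/2,17) (24/5,17)]

Clipped polygon: [(18/5,11) (19,11) (19,61/4) (16,16) (21/2,17) (24/5,17)]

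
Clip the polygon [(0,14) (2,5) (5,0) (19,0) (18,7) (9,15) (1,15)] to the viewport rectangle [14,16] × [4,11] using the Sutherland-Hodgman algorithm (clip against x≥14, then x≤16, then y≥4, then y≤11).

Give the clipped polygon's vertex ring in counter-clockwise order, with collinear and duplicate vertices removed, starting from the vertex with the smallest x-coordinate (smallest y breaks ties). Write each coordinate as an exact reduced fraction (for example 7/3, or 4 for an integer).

Clipped polygon: [(14,4) (16,4) (16,79/9) (14,95/9)]

1. After x ≥ 14: [(14,0) (19,0) (18,7) (14,95/9)]
2. After x ≤ 16: [(14,0) (16,0) (16,79/9) (14,95/9)]
3. After y ≥ 4: [(14,4) (16,4) (16,79/9) (14,95/9)]
4. After y ≤ 11: [(14,4) (16,4) (16,79/9) (14,95/9)]
5. Canonical ring: [(14,4) (16,4) (16,79/9) (14,95/9)]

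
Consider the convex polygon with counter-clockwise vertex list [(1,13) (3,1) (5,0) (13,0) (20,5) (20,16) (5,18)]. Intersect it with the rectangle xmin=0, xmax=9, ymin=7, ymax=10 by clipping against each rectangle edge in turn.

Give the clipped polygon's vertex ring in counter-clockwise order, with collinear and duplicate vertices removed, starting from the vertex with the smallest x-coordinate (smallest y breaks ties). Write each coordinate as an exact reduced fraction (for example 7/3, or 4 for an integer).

1. After x ≥ 0: [(1,13) (3,1) (5,0) (13,0) (20,5) (20,16) (5,18)]
2. After x ≤ 9: [(1,13) (3,1) (5,0) (9,0) (9,262/15) (5,18)]
3. After y ≥ 7: [(1,13) (2,7) (9,7) (9,262/15) (5,18)]
4. After y ≤ 10: [(3/2,10) (2,7) (9,7) (9,10)]
5. Canonical ring: [(3/2,10) (2,7) (9,7) (9,10)]

Clipped polygon: [(3/2,10) (2,7) (9,7) (9,10)]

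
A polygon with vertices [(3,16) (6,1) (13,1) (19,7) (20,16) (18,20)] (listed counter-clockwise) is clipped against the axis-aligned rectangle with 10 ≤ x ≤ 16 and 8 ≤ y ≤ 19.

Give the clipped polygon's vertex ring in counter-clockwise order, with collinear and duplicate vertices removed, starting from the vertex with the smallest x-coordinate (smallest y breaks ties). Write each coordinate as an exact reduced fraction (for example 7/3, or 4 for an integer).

1. After x ≥ 10: [(10,268/15) (10,1) (13,1) (19,7) (20,16) (18,20)]
2. After x ≤ 16: [(16,292/15) (10,268/15) (10,1) (13,1) (16,4)]
3. After y ≥ 8: [(16,8) (16,292/15) (10,268/15) (10,8)]
4. After y ≤ 19: [(16,8) (16,19) (57/4,19) (10,268/15) (10,8)]
5. Canonical ring: [(10,8) (16,8) (16,19) (57/4,19) (10,268/15)]

Clipped polygon: [(10,8) (16,8) (16,19) (57/4,19) (10,268/15)]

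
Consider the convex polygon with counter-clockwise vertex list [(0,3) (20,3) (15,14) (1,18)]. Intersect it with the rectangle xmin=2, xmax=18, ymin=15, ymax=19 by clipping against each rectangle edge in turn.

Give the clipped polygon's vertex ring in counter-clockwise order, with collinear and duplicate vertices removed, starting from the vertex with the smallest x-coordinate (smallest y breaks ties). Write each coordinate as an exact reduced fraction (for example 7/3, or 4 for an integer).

Clipped polygon: [(2,15) (23/2,15) (2,124/7)]

1. After x ≥ 2: [(2,3) (20,3) (15,14) (2,124/7)]
2. After x ≤ 18: [(2,3) (18,3) (18,37/5) (15,14) (2,124/7)]
3. After y ≥ 15: [(2,15) (23/2,15) (2,124/7)]
4. After y ≤ 19: [(2,15) (23/2,15) (2,124/7)]
5. Canonical ring: [(2,15) (23/2,15) (2,124/7)]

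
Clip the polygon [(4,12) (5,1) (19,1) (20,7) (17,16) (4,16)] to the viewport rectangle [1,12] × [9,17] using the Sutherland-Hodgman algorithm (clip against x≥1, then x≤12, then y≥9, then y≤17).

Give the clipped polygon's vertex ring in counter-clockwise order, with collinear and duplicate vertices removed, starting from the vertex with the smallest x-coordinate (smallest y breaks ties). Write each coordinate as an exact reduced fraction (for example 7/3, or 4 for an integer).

Clipped polygon: [(4,12) (47/11,9) (12,9) (12,16) (4,16)]

1. After x ≥ 1: [(4,12) (5,1) (19,1) (20,7) (17,16) (4,16)]
2. After x ≤ 12: [(4,12) (5,1) (12,1) (12,16) (4,16)]
3. After y ≥ 9: [(4,12) (47/11,9) (12,9) (12,16) (4,16)]
4. After y ≤ 17: [(4,12) (47/11,9) (12,9) (12,16) (4,16)]
5. Canonical ring: [(4,12) (47/11,9) (12,9) (12,16) (4,16)]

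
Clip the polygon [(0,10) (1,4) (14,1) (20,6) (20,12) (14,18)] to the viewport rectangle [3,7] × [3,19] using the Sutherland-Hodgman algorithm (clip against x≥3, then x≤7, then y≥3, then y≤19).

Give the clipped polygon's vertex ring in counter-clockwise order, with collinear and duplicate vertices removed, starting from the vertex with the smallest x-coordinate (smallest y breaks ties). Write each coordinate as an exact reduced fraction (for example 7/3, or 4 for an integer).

1. After x ≥ 3: [(3,82/7) (3,46/13) (14,1) (20,6) (20,12) (14,18)]
2. After x ≤ 7: [(7,14) (3,82/7) (3,46/13) (7,34/13)]
3. After y ≥ 3: [(7,3) (7,14) (3,82/7) (3,46/13) (16/3,3)]
4. After y ≤ 19: [(7,3) (7,14) (3,82/7) (3,46/13) (16/3,3)]
5. Canonical ring: [(3,46/13) (16/3,3) (7,3) (7,14) (3,82/7)]

Clipped polygon: [(3,46/13) (16/3,3) (7,3) (7,14) (3,82/7)]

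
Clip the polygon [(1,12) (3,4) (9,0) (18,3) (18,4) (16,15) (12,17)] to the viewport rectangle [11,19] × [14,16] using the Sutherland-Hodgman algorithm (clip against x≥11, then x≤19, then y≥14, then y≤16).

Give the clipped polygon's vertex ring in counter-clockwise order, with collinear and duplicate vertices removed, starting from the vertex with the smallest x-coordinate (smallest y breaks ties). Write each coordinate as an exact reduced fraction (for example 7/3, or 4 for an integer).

Clipped polygon: [(11,14) (178/11,14) (16,15) (14,16) (11,16)]

1. After x ≥ 11: [(11,182/11) (11,2/3) (18,3) (18,4) (16,15) (12,17)]
2. After x ≤ 19: [(11,182/11) (11,2/3) (18,3) (18,4) (16,15) (12,17)]
3. After y ≥ 14: [(11,182/11) (11,14) (178/11,14) (16,15) (12,17)]
4. After y ≤ 16: [(11,16) (11,14) (178/11,14) (16,15) (14,16)]
5. Canonical ring: [(11,14) (178/11,14) (16,15) (14,16) (11,16)]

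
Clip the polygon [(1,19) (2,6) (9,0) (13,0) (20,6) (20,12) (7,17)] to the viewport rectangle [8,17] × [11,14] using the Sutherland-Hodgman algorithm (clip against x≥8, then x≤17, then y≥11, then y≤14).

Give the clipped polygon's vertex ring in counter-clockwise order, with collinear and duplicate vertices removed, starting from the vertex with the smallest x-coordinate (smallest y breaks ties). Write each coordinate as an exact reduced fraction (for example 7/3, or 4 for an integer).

Clipped polygon: [(8,11) (17,11) (17,171/13) (74/5,14) (8,14)]

1. After x ≥ 8: [(8,6/7) (9,0) (13,0) (20,6) (20,12) (8,216/13)]
2. After x ≤ 17: [(8,6/7) (9,0) (13,0) (17,24/7) (17,171/13) (8,216/13)]
3. After y ≥ 11: [(8,11) (17,11) (17,171/13) (8,216/13)]
4. After y ≤ 14: [(8,14) (8,11) (17,11) (17,171/13) (74/5,14)]
5. Canonical ring: [(8,11) (17,11) (17,171/13) (74/5,14) (8,14)]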